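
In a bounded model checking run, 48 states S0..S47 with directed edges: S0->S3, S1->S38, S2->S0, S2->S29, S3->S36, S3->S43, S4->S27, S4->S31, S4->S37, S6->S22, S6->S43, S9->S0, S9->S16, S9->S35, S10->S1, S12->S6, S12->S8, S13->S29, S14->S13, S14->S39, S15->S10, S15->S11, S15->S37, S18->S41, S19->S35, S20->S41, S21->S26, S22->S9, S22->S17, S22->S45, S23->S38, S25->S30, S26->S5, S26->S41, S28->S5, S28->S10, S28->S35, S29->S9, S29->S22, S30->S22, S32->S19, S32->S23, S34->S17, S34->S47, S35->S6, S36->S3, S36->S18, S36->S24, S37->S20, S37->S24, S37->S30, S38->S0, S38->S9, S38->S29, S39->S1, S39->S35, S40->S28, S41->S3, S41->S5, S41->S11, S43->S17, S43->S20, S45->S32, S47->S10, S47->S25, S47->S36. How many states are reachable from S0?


BFS from S0:
  layer 0: {S0}
  layer 1: {S3}
  layer 2: {S36, S43}
  layer 3: {S17, S18, S20, S24}
  layer 4: {S41}
  layer 5: {S5, S11}
Reachable set: {S0, S3, S5, S11, S17, S18, S20, S24, S36, S41, S43}
Count = 11

11


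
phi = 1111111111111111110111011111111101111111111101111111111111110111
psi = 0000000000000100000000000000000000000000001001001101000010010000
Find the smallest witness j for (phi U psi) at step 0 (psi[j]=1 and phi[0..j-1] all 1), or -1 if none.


(phi U psi) at 0: need smallest j with psi[j]=1 and phi[i]=1 for all i in [0,j).
Scan from step 0:
  step 0: phi=1, psi=0 -> continue
  step 1: phi=1, psi=0 -> continue
  step 2: phi=1, psi=0 -> continue
  step 3: phi=1, psi=0 -> continue
  step 13: psi=1 and phi held for [0,13) -> witness found
Witness step = 13

13


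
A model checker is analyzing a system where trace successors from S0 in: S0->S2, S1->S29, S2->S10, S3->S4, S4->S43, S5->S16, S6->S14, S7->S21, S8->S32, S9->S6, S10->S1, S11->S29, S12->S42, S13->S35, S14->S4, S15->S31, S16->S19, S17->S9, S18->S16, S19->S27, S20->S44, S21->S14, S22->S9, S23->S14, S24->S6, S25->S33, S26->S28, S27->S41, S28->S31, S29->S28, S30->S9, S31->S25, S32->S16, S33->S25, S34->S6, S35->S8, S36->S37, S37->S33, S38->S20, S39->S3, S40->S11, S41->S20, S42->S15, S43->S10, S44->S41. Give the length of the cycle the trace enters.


Trace from S0 until a state repeats:
  S0 -> S2 -> S10 -> S1 -> S29 -> S28 -> S31 -> S25 -> S33 -> S25
S25 first seen at step 7, revisited at step 9.
Cycle length = 9 - 7 = 2

2


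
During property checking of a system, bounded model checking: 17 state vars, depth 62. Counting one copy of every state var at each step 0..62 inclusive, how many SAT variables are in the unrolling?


BMC unrolls to depth k, creating one copy of each state var for steps 0..k.
Step count = 62 + 1 = 63 (steps 0 through 62)
Vars per step = 17
Total = 17 * 63 = 1071

1071


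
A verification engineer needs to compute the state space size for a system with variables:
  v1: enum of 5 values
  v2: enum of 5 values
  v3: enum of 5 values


State space = product of domain sizes of all variables.
Domain sizes:
  v1 (enum of 5 values): 5
  v2 (enum of 5 values): 5
  v3 (enum of 5 values): 5
Product = 5 * 5 * 5 = 125

125


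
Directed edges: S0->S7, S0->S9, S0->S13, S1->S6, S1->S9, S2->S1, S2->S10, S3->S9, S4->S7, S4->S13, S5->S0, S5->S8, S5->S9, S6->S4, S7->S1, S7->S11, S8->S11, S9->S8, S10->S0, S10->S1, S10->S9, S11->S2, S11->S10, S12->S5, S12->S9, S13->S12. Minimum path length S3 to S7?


BFS layer-by-layer from S3:
  dist 0: {S3}
  dist 1: {S9}
  dist 2: {S8}
  dist 3: {S11}
  dist 4: {S2, S10}
  dist 5: {S0, S1}
  dist 6: {S6, S7, S13}
  -> S7 reached at distance 6
Shortest path length = 6

6


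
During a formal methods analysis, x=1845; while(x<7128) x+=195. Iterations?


Step 1: x goes from 1845 toward 7128 by 195; the body runs while x<7128, so iterations = ceil((bound-start)/step)
Step 2: Distance=5283
Step 3: ceil(5283/195)=28

28


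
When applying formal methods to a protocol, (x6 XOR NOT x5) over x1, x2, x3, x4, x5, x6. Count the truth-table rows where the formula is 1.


Formula: (x6 XOR NOT x5) over 6 vars (64 rows)
Evaluate each row (x1, x2, x3, x4, x5, x6 as bits, MSB first):
  row 0 [000000]: (0 XOR NOT 0) -> 1
  row 1 [000001]: (1 XOR NOT 0) -> 0
  row 2 [000010]: (0 XOR NOT 1) -> 0
  row 3 [000011]: (1 XOR NOT 1) -> 1
  row 4 [000100]: (0 XOR NOT 0) -> 1
  (every remaining row is evaluated the same way; all 64 results are listed next)
Full result column, 8 rows per line (x1,x2,x3 fixed per line; x4,x5,x6 runs 000..111 left to right):
  rows 0-7 [x1,x2,x3=000]: 10011001  (ones: 4)
  rows 8-15 [x1,x2,x3=001]: 10011001  (ones: 4)
  rows 16-23 [x1,x2,x3=010]: 10011001  (ones: 4)
  rows 24-31 [x1,x2,x3=011]: 10011001  (ones: 4)
  rows 32-39 [x1,x2,x3=100]: 10011001  (ones: 4)
  rows 40-47 [x1,x2,x3=101]: 10011001  (ones: 4)
  rows 48-55 [x1,x2,x3=110]: 10011001  (ones: 4)
  rows 56-63 [x1,x2,x3=111]: 10011001  (ones: 4)
Count of 1-rows = 4+4+4+4+4+4+4+4 = 32

32


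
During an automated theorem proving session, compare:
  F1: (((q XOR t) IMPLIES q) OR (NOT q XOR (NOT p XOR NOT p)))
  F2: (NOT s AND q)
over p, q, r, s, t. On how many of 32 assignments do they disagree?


F1 = (((q XOR t) IMPLIES q) OR (NOT q XOR (NOT p XOR NOT p)))
F2 = (NOT s AND q)
Evaluate both on each of 32 rows (bits = p,q,r,s,t):
  row 0 [00000]: F1=1 F2=0 (differ) -> 1
  row 1 [00001]: F1=1 F2=0 (differ) -> 1
  row 2 [00010]: F1=1 F2=0 (differ) -> 1
  row 3 [00011]: F1=1 F2=0 (differ) -> 1
  row 4 [00100]: F1=1 F2=0 (differ) -> 1
  row 5 [00101]: F1=1 F2=0 (differ) -> 1
  row 6 [00110]: F1=1 F2=0 (differ) -> 1
  row 7 [00111]: F1=1 F2=0 (differ) -> 1
  row 8 [01000]: F1=1 F2=1 -> 0
  row 9 [01001]: F1=1 F2=1 -> 0
  row 10 [01010]: F1=1 F2=0 (differ) -> 1
  row 11 [01011]: F1=1 F2=0 (differ) -> 1
  row 12 [01100]: F1=1 F2=1 -> 0
  row 13 [01101]: F1=1 F2=1 -> 0
  row 14 [01110]: F1=1 F2=0 (differ) -> 1
  row 15 [01111]: F1=1 F2=0 (differ) -> 1
  row 16 [10000]: F1=1 F2=0 (differ) -> 1
  row 17 [10001]: F1=1 F2=0 (differ) -> 1
  row 18 [10010]: F1=1 F2=0 (differ) -> 1
  row 19 [10011]: F1=1 F2=0 (differ) -> 1
  row 20 [10100]: F1=1 F2=0 (differ) -> 1
  row 21 [10101]: F1=1 F2=0 (differ) -> 1
  row 22 [10110]: F1=1 F2=0 (differ) -> 1
  row 23 [10111]: F1=1 F2=0 (differ) -> 1
  row 24 [11000]: F1=1 F2=1 -> 0
  row 25 [11001]: F1=1 F2=1 -> 0
  row 26 [11010]: F1=1 F2=0 (differ) -> 1
  row 27 [11011]: F1=1 F2=0 (differ) -> 1
  row 28 [11100]: F1=1 F2=1 -> 0
  row 29 [11101]: F1=1 F2=1 -> 0
  row 30 [11110]: F1=1 F2=0 (differ) -> 1
  row 31 [11111]: F1=1 F2=0 (differ) -> 1
Full result column, 8 rows per line (p,q fixed per line; r,s,t runs 000..111 left to right):
  rows 0-7 [p,q=00]: 11111111  (ones: 8)
  rows 8-15 [p,q=01]: 00110011  (ones: 4)
  rows 16-23 [p,q=10]: 11111111  (ones: 8)
  rows 24-31 [p,q=11]: 00110011  (ones: 4)
Disagreements = 8+4+8+4 = 24

24


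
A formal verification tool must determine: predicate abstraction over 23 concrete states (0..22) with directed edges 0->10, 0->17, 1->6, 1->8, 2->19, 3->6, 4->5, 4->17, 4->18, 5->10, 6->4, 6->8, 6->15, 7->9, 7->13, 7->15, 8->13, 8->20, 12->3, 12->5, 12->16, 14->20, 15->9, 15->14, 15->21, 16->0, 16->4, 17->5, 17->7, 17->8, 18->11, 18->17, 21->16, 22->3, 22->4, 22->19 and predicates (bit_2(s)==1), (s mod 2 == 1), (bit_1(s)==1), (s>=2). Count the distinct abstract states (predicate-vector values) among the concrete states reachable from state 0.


BFS from 0:
Concrete reachable: {0, 4, 5, 7, 8, 9, 10, 11, 13, 14, 15, 16, 17, 18, 20, 21}
Abstract via predicates (bit_2(s)==1), (s mod 2 == 1), (bit_1(s)==1), (s>=2):
  (0,0,0,0) <- {0}
  (0,0,0,1) <- {8, 16}
  (0,0,1,1) <- {10, 18}
  (0,1,0,1) <- {9, 17}
  (0,1,1,1) <- {11}
  (1,0,0,1) <- {4, 20}
  (1,0,1,1) <- {14}
  (1,1,0,1) <- {5, 13, 21}
  (1,1,1,1) <- {7, 15}
Distinct abstract states = 9

9


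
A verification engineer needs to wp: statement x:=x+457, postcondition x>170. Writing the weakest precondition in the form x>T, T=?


Formula: wp(x:=E, P) = P[E/x] (substitute E for x in postcondition)
Step 1: Postcondition: x>170
Step 2: Substitute x+457 for x: x+457>170
Step 3: Solve for x: x > 170-457 = -287

-287


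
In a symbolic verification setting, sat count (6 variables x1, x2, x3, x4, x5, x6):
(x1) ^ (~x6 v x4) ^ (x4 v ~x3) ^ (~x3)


CNF with 4 clauses over 6 vars (64 assignments).
An assignment satisfies CNF iff every clause has >=1 true literal.
Check each row (bits = x1,x2,x3,x4,x5,x6; clause T/F shown):
  row 0 [000000]: clauses=FTTT -> 0
  row 1 [000001]: clauses=FFTT -> 0
  row 2 [000010]: clauses=FTTT -> 0
  row 3 [000011]: clauses=FFTT -> 0
  row 4 [000100]: clauses=FTTT -> 0
  (every remaining row is evaluated the same way; all 64 results are listed next)
Full result column, 8 rows per line (x1,x2,x3 fixed per line; x4,x5,x6 runs 000..111 left to right):
  rows 0-7 [x1,x2,x3=000]: 00000000  (ones: 0)
  rows 8-15 [x1,x2,x3=001]: 00000000  (ones: 0)
  rows 16-23 [x1,x2,x3=010]: 00000000  (ones: 0)
  rows 24-31 [x1,x2,x3=011]: 00000000  (ones: 0)
  rows 32-39 [x1,x2,x3=100]: 10101111  (ones: 6)
  rows 40-47 [x1,x2,x3=101]: 00000000  (ones: 0)
  rows 48-55 [x1,x2,x3=110]: 10101111  (ones: 6)
  rows 56-63 [x1,x2,x3=111]: 00000000  (ones: 0)
Satisfying assignments = 0+0+0+0+6+0+6+0 = 12

12


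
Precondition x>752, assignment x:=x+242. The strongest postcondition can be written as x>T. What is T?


Formula: sp(P, x:=E) = exists old_x. (x = E[old_x/x]) AND P[old_x/x] (old_x is the value of x before the assignment; eliminate old_x by solving x = E[old_x/x] for old_x)
Step 1: Precondition P: x>752, i.e. old_x > 752
Step 2: Assignment gives x = old_x + 242, so old_x = x - 242
Step 3: Substitute into P: x - 242 > 752
Step 4: Simplify: x > 752+242 = 994

994


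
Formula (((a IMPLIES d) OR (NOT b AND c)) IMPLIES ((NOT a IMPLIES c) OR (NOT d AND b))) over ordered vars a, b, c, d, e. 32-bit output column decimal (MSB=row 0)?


Formula: (((a IMPLIES d) OR (NOT b AND c)) IMPLIES ((NOT a IMPLIES c) OR (NOT d AND b))) over a, b, c, d, e (32 rows)
Evaluate each row (bits = a,b,c,d,e, MSB first):
  row 0 [00000]: (((0 IMPLIES 0) OR (NOT 0 AND 0)) IMPLIES ((NOT 0 IMPLIES 0) OR (NOT 0 AND 0))) -> 0
  row 1 [00001]: (((0 IMPLIES 0) OR (NOT 0 AND 0)) IMPLIES ((NOT 0 IMPLIES 0) OR (NOT 0 AND 0))) -> 0
  row 2 [00010]: (((0 IMPLIES 1) OR (NOT 0 AND 0)) IMPLIES ((NOT 0 IMPLIES 0) OR (NOT 1 AND 0))) -> 0
  row 3 [00011]: (((0 IMPLIES 1) OR (NOT 0 AND 0)) IMPLIES ((NOT 0 IMPLIES 0) OR (NOT 1 AND 0))) -> 0
  row 4 [00100]: (((0 IMPLIES 0) OR (NOT 0 AND 1)) IMPLIES ((NOT 0 IMPLIES 1) OR (NOT 0 AND 0))) -> 1
  row 5 [00101]: (((0 IMPLIES 0) OR (NOT 0 AND 1)) IMPLIES ((NOT 0 IMPLIES 1) OR (NOT 0 AND 0))) -> 1
  row 6 [00110]: (((0 IMPLIES 1) OR (NOT 0 AND 1)) IMPLIES ((NOT 0 IMPLIES 1) OR (NOT 1 AND 0))) -> 1
  row 7 [00111]: (((0 IMPLIES 1) OR (NOT 0 AND 1)) IMPLIES ((NOT 0 IMPLIES 1) OR (NOT 1 AND 0))) -> 1
  row 8 [01000]: (((0 IMPLIES 0) OR (NOT 1 AND 0)) IMPLIES ((NOT 0 IMPLIES 0) OR (NOT 0 AND 1))) -> 1
  row 9 [01001]: (((0 IMPLIES 0) OR (NOT 1 AND 0)) IMPLIES ((NOT 0 IMPLIES 0) OR (NOT 0 AND 1))) -> 1
  row 10 [01010]: (((0 IMPLIES 1) OR (NOT 1 AND 0)) IMPLIES ((NOT 0 IMPLIES 0) OR (NOT 1 AND 1))) -> 0
  row 11 [01011]: (((0 IMPLIES 1) OR (NOT 1 AND 0)) IMPLIES ((NOT 0 IMPLIES 0) OR (NOT 1 AND 1))) -> 0
  row 12 [01100]: (((0 IMPLIES 0) OR (NOT 1 AND 1)) IMPLIES ((NOT 0 IMPLIES 1) OR (NOT 0 AND 1))) -> 1
  row 13 [01101]: (((0 IMPLIES 0) OR (NOT 1 AND 1)) IMPLIES ((NOT 0 IMPLIES 1) OR (NOT 0 AND 1))) -> 1
  row 14 [01110]: (((0 IMPLIES 1) OR (NOT 1 AND 1)) IMPLIES ((NOT 0 IMPLIES 1) OR (NOT 1 AND 1))) -> 1
  row 15 [01111]: (((0 IMPLIES 1) OR (NOT 1 AND 1)) IMPLIES ((NOT 0 IMPLIES 1) OR (NOT 1 AND 1))) -> 1
  row 16 [10000]: (((1 IMPLIES 0) OR (NOT 0 AND 0)) IMPLIES ((NOT 1 IMPLIES 0) OR (NOT 0 AND 0))) -> 1
  row 17 [10001]: (((1 IMPLIES 0) OR (NOT 0 AND 0)) IMPLIES ((NOT 1 IMPLIES 0) OR (NOT 0 AND 0))) -> 1
  row 18 [10010]: (((1 IMPLIES 1) OR (NOT 0 AND 0)) IMPLIES ((NOT 1 IMPLIES 0) OR (NOT 1 AND 0))) -> 1
  row 19 [10011]: (((1 IMPLIES 1) OR (NOT 0 AND 0)) IMPLIES ((NOT 1 IMPLIES 0) OR (NOT 1 AND 0))) -> 1
  row 20 [10100]: (((1 IMPLIES 0) OR (NOT 0 AND 1)) IMPLIES ((NOT 1 IMPLIES 1) OR (NOT 0 AND 0))) -> 1
  row 21 [10101]: (((1 IMPLIES 0) OR (NOT 0 AND 1)) IMPLIES ((NOT 1 IMPLIES 1) OR (NOT 0 AND 0))) -> 1
  row 22 [10110]: (((1 IMPLIES 1) OR (NOT 0 AND 1)) IMPLIES ((NOT 1 IMPLIES 1) OR (NOT 1 AND 0))) -> 1
  row 23 [10111]: (((1 IMPLIES 1) OR (NOT 0 AND 1)) IMPLIES ((NOT 1 IMPLIES 1) OR (NOT 1 AND 0))) -> 1
  row 24 [11000]: (((1 IMPLIES 0) OR (NOT 1 AND 0)) IMPLIES ((NOT 1 IMPLIES 0) OR (NOT 0 AND 1))) -> 1
  row 25 [11001]: (((1 IMPLIES 0) OR (NOT 1 AND 0)) IMPLIES ((NOT 1 IMPLIES 0) OR (NOT 0 AND 1))) -> 1
  row 26 [11010]: (((1 IMPLIES 1) OR (NOT 1 AND 0)) IMPLIES ((NOT 1 IMPLIES 0) OR (NOT 1 AND 1))) -> 1
  row 27 [11011]: (((1 IMPLIES 1) OR (NOT 1 AND 0)) IMPLIES ((NOT 1 IMPLIES 0) OR (NOT 1 AND 1))) -> 1
  row 28 [11100]: (((1 IMPLIES 0) OR (NOT 1 AND 1)) IMPLIES ((NOT 1 IMPLIES 1) OR (NOT 0 AND 1))) -> 1
  row 29 [11101]: (((1 IMPLIES 0) OR (NOT 1 AND 1)) IMPLIES ((NOT 1 IMPLIES 1) OR (NOT 0 AND 1))) -> 1
  row 30 [11110]: (((1 IMPLIES 1) OR (NOT 1 AND 1)) IMPLIES ((NOT 1 IMPLIES 1) OR (NOT 1 AND 1))) -> 1
  row 31 [11111]: (((1 IMPLIES 1) OR (NOT 1 AND 1)) IMPLIES ((NOT 1 IMPLIES 1) OR (NOT 1 AND 1))) -> 1
Full result column, 4 rows per line (a,b,c fixed per line; d,e runs 00..11 left to right):
  rows 0-3 [a,b,c=000]: 0000  = hex 0
  rows 4-7 [a,b,c=001]: 1111  = hex F
  rows 8-11 [a,b,c=010]: 1100  = hex C
  rows 12-15 [a,b,c=011]: 1111  = hex F
  rows 16-19 [a,b,c=100]: 1111  = hex F
  rows 20-23 [a,b,c=101]: 1111  = hex F
  rows 24-27 [a,b,c=110]: 1111  = hex F
  rows 28-31 [a,b,c=111]: 1111  = hex F
Output column (row 0 .. row 31) = 00001111110011111111111111111111
Output column grouped in 4s = 0000 1111 1100 1111 1111 1111 1111 1111 = 0x0FCFFFFF
Convert to decimal digit by digit (value = value*16 + digit):
  0 -> 0
  0*16 + 15 (F) = 15
  15*16 + 12 (C) = 252
  252*16 + 15 (F) = 4047
  4047*16 + 15 (F) = 64767
  64767*16 + 15 (F) = 1036287
  1036287*16 + 15 (F) = 16580607
  16580607*16 + 15 (F) = 265289727
Decimal = 265289727

265289727


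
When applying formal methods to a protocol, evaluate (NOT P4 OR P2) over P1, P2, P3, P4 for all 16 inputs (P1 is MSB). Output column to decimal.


Formula: (NOT P4 OR P2) over P1, P2, P3, P4 (16 rows)
Evaluate each row (bits = P1,P2,P3,P4, MSB first):
  row 0 [0000]: (NOT 0 OR 0) -> 1
  row 1 [0001]: (NOT 1 OR 0) -> 0
  row 2 [0010]: (NOT 0 OR 0) -> 1
  row 3 [0011]: (NOT 1 OR 0) -> 0
  row 4 [0100]: (NOT 0 OR 1) -> 1
  row 5 [0101]: (NOT 1 OR 1) -> 1
  row 6 [0110]: (NOT 0 OR 1) -> 1
  row 7 [0111]: (NOT 1 OR 1) -> 1
  row 8 [1000]: (NOT 0 OR 0) -> 1
  row 9 [1001]: (NOT 1 OR 0) -> 0
  row 10 [1010]: (NOT 0 OR 0) -> 1
  row 11 [1011]: (NOT 1 OR 0) -> 0
  row 12 [1100]: (NOT 0 OR 1) -> 1
  row 13 [1101]: (NOT 1 OR 1) -> 1
  row 14 [1110]: (NOT 0 OR 1) -> 1
  row 15 [1111]: (NOT 1 OR 1) -> 1
Full result column, 4 rows per line (P1,P2 fixed per line; P3,P4 runs 00..11 left to right):
  rows 0-3 [P1,P2=00]: 1010  = hex A
  rows 4-7 [P1,P2=01]: 1111  = hex F
  rows 8-11 [P1,P2=10]: 1010  = hex A
  rows 12-15 [P1,P2=11]: 1111  = hex F
Output column (row 0 .. row 15) = 1010111110101111
Output column grouped in 4s = 1010 1111 1010 1111 = 0xAFAF
Convert to decimal digit by digit (value = value*16 + digit):
  A -> 10
  10*16 + 15 (F) = 175
  175*16 + 10 (A) = 2810
  2810*16 + 15 (F) = 44975
Decimal = 44975

44975


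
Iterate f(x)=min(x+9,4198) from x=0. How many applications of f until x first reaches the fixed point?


Step 1: x=0, cap=4198, increment=9
Step 2: x grows by 9 each step until capped at 4198; fixed point is x=4198
Step 3: iterations = ceil(4198/9) = 467

467


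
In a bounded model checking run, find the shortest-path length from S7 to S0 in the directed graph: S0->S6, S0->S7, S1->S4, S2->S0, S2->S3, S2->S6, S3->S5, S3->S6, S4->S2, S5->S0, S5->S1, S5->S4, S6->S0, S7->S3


BFS layer-by-layer from S7:
  dist 0: {S7}
  dist 1: {S3}
  dist 2: {S5, S6}
  dist 3: {S0, S1, S4}
  -> S0 reached at distance 3
Shortest path length = 3

3


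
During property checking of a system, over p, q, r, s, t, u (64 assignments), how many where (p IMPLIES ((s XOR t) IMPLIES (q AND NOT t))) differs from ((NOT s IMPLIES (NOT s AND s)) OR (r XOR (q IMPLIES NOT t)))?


F1 = (p IMPLIES ((s XOR t) IMPLIES (q AND NOT t)))
F2 = ((NOT s IMPLIES (NOT s AND s)) OR (r XOR (q IMPLIES NOT t)))
Evaluate both on each of 64 rows (bits = p,q,r,s,t,u):
  row 0 [000000]: F1=1 F2=1 -> 0
  row 1 [000001]: F1=1 F2=1 -> 0
  row 2 [000010]: F1=1 F2=1 -> 0
  row 3 [000011]: F1=1 F2=1 -> 0
  row 4 [000100]: F1=1 F2=1 -> 0
  (every remaining row is evaluated the same way; all 64 results are listed next)
Full result column, 8 rows per line (p,q,r fixed per line; s,t,u runs 000..111 left to right):
  rows 0-7 [p,q,r=000]: 00000000  (ones: 0)
  rows 8-15 [p,q,r=001]: 11110000  (ones: 4)
  rows 16-23 [p,q,r=010]: 00110000  (ones: 2)
  rows 24-31 [p,q,r=011]: 11000000  (ones: 2)
  rows 32-39 [p,q,r=100]: 00111100  (ones: 4)
  rows 40-47 [p,q,r=101]: 11001100  (ones: 4)
  rows 48-55 [p,q,r=110]: 00000000  (ones: 0)
  rows 56-63 [p,q,r=111]: 11110000  (ones: 4)
Disagreements = 0+4+2+2+4+4+0+4 = 20

20


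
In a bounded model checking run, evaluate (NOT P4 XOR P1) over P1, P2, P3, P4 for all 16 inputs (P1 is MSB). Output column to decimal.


Formula: (NOT P4 XOR P1) over P1, P2, P3, P4 (16 rows)
Evaluate each row (bits = P1,P2,P3,P4, MSB first):
  row 0 [0000]: (NOT 0 XOR 0) -> 1
  row 1 [0001]: (NOT 1 XOR 0) -> 0
  row 2 [0010]: (NOT 0 XOR 0) -> 1
  row 3 [0011]: (NOT 1 XOR 0) -> 0
  row 4 [0100]: (NOT 0 XOR 0) -> 1
  row 5 [0101]: (NOT 1 XOR 0) -> 0
  row 6 [0110]: (NOT 0 XOR 0) -> 1
  row 7 [0111]: (NOT 1 XOR 0) -> 0
  row 8 [1000]: (NOT 0 XOR 1) -> 0
  row 9 [1001]: (NOT 1 XOR 1) -> 1
  row 10 [1010]: (NOT 0 XOR 1) -> 0
  row 11 [1011]: (NOT 1 XOR 1) -> 1
  row 12 [1100]: (NOT 0 XOR 1) -> 0
  row 13 [1101]: (NOT 1 XOR 1) -> 1
  row 14 [1110]: (NOT 0 XOR 1) -> 0
  row 15 [1111]: (NOT 1 XOR 1) -> 1
Full result column, 4 rows per line (P1,P2 fixed per line; P3,P4 runs 00..11 left to right):
  rows 0-3 [P1,P2=00]: 1010  = hex A
  rows 4-7 [P1,P2=01]: 1010  = hex A
  rows 8-11 [P1,P2=10]: 0101  = hex 5
  rows 12-15 [P1,P2=11]: 0101  = hex 5
Output column (row 0 .. row 15) = 1010101001010101
Output column grouped in 4s = 1010 1010 0101 0101 = 0xAA55
Convert to decimal digit by digit (value = value*16 + digit):
  A -> 10
  10*16 + 10 (A) = 170
  170*16 + 5 = 2725
  2725*16 + 5 = 43605
Decimal = 43605

43605


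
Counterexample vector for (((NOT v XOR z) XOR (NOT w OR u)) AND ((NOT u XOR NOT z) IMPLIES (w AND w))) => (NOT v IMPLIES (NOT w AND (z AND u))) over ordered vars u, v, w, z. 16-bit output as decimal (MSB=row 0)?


F1 = (((NOT v XOR z) XOR (NOT w OR u)) AND ((NOT u XOR NOT z) IMPLIES (w AND w)))
F2 = (NOT v IMPLIES (NOT w AND (z AND u)))
Counterexample to F1=>F2 is where F1=1 and F2=0.
Evaluate each row (bits = u,v,w,z, MSB first):
  row 0 [0000]: F1=0 F2=0 -> F1&~F2 -> 0
  row 1 [0001]: F1=0 F2=0 -> F1&~F2 -> 0
  row 2 [0010]: F1=1 F2=0 -> F1&~F2 -> 1
  row 3 [0011]: F1=0 F2=0 -> F1&~F2 -> 0
  row 4 [0100]: F1=1 F2=1 -> F1&~F2 -> 0
  row 5 [0101]: F1=0 F2=1 -> F1&~F2 -> 0
  row 6 [0110]: F1=0 F2=1 -> F1&~F2 -> 0
  row 7 [0111]: F1=1 F2=1 -> F1&~F2 -> 0
  row 8 [1000]: F1=0 F2=0 -> F1&~F2 -> 0
  row 9 [1001]: F1=1 F2=1 -> F1&~F2 -> 0
  row 10 [1010]: F1=0 F2=0 -> F1&~F2 -> 0
  row 11 [1011]: F1=1 F2=0 -> F1&~F2 -> 1
  row 12 [1100]: F1=0 F2=1 -> F1&~F2 -> 0
  row 13 [1101]: F1=0 F2=1 -> F1&~F2 -> 0
  row 14 [1110]: F1=1 F2=1 -> F1&~F2 -> 0
  row 15 [1111]: F1=0 F2=1 -> F1&~F2 -> 0
Full result column, 4 rows per line (u,v fixed per line; w,z runs 00..11 left to right):
  rows 0-3 [u,v=00]: 0010  = hex 2
  rows 4-7 [u,v=01]: 0000  = hex 0
  rows 8-11 [u,v=10]: 0001  = hex 1
  rows 12-15 [u,v=11]: 0000  = hex 0
Counterexample vector (row 0 .. row 15) = 0010000000010000
Output column grouped in 4s = 0010 0000 0001 0000 = 0x2010
Convert to decimal digit by digit (value = value*16 + digit):
  2 -> 2
  2*16 + 0 = 32
  32*16 + 1 = 513
  513*16 + 0 = 8208
Decimal = 8208

8208


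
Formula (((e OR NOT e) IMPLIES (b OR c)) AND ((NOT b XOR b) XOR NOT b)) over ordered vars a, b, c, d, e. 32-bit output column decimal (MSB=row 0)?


Formula: (((e OR NOT e) IMPLIES (b OR c)) AND ((NOT b XOR b) XOR NOT b)) over a, b, c, d, e (32 rows)
Evaluate each row (bits = a,b,c,d,e, MSB first):
  row 0 [00000]: (((0 OR NOT 0) IMPLIES (0 OR 0)) AND ((NOT 0 XOR 0) XOR NOT 0)) -> 0
  row 1 [00001]: (((1 OR NOT 1) IMPLIES (0 OR 0)) AND ((NOT 0 XOR 0) XOR NOT 0)) -> 0
  row 2 [00010]: (((0 OR NOT 0) IMPLIES (0 OR 0)) AND ((NOT 0 XOR 0) XOR NOT 0)) -> 0
  row 3 [00011]: (((1 OR NOT 1) IMPLIES (0 OR 0)) AND ((NOT 0 XOR 0) XOR NOT 0)) -> 0
  row 4 [00100]: (((0 OR NOT 0) IMPLIES (0 OR 1)) AND ((NOT 0 XOR 0) XOR NOT 0)) -> 0
  row 5 [00101]: (((1 OR NOT 1) IMPLIES (0 OR 1)) AND ((NOT 0 XOR 0) XOR NOT 0)) -> 0
  row 6 [00110]: (((0 OR NOT 0) IMPLIES (0 OR 1)) AND ((NOT 0 XOR 0) XOR NOT 0)) -> 0
  row 7 [00111]: (((1 OR NOT 1) IMPLIES (0 OR 1)) AND ((NOT 0 XOR 0) XOR NOT 0)) -> 0
  row 8 [01000]: (((0 OR NOT 0) IMPLIES (1 OR 0)) AND ((NOT 1 XOR 1) XOR NOT 1)) -> 1
  row 9 [01001]: (((1 OR NOT 1) IMPLIES (1 OR 0)) AND ((NOT 1 XOR 1) XOR NOT 1)) -> 1
  row 10 [01010]: (((0 OR NOT 0) IMPLIES (1 OR 0)) AND ((NOT 1 XOR 1) XOR NOT 1)) -> 1
  row 11 [01011]: (((1 OR NOT 1) IMPLIES (1 OR 0)) AND ((NOT 1 XOR 1) XOR NOT 1)) -> 1
  row 12 [01100]: (((0 OR NOT 0) IMPLIES (1 OR 1)) AND ((NOT 1 XOR 1) XOR NOT 1)) -> 1
  row 13 [01101]: (((1 OR NOT 1) IMPLIES (1 OR 1)) AND ((NOT 1 XOR 1) XOR NOT 1)) -> 1
  row 14 [01110]: (((0 OR NOT 0) IMPLIES (1 OR 1)) AND ((NOT 1 XOR 1) XOR NOT 1)) -> 1
  row 15 [01111]: (((1 OR NOT 1) IMPLIES (1 OR 1)) AND ((NOT 1 XOR 1) XOR NOT 1)) -> 1
  row 16 [10000]: (((0 OR NOT 0) IMPLIES (0 OR 0)) AND ((NOT 0 XOR 0) XOR NOT 0)) -> 0
  row 17 [10001]: (((1 OR NOT 1) IMPLIES (0 OR 0)) AND ((NOT 0 XOR 0) XOR NOT 0)) -> 0
  row 18 [10010]: (((0 OR NOT 0) IMPLIES (0 OR 0)) AND ((NOT 0 XOR 0) XOR NOT 0)) -> 0
  row 19 [10011]: (((1 OR NOT 1) IMPLIES (0 OR 0)) AND ((NOT 0 XOR 0) XOR NOT 0)) -> 0
  row 20 [10100]: (((0 OR NOT 0) IMPLIES (0 OR 1)) AND ((NOT 0 XOR 0) XOR NOT 0)) -> 0
  row 21 [10101]: (((1 OR NOT 1) IMPLIES (0 OR 1)) AND ((NOT 0 XOR 0) XOR NOT 0)) -> 0
  row 22 [10110]: (((0 OR NOT 0) IMPLIES (0 OR 1)) AND ((NOT 0 XOR 0) XOR NOT 0)) -> 0
  row 23 [10111]: (((1 OR NOT 1) IMPLIES (0 OR 1)) AND ((NOT 0 XOR 0) XOR NOT 0)) -> 0
  row 24 [11000]: (((0 OR NOT 0) IMPLIES (1 OR 0)) AND ((NOT 1 XOR 1) XOR NOT 1)) -> 1
  row 25 [11001]: (((1 OR NOT 1) IMPLIES (1 OR 0)) AND ((NOT 1 XOR 1) XOR NOT 1)) -> 1
  row 26 [11010]: (((0 OR NOT 0) IMPLIES (1 OR 0)) AND ((NOT 1 XOR 1) XOR NOT 1)) -> 1
  row 27 [11011]: (((1 OR NOT 1) IMPLIES (1 OR 0)) AND ((NOT 1 XOR 1) XOR NOT 1)) -> 1
  row 28 [11100]: (((0 OR NOT 0) IMPLIES (1 OR 1)) AND ((NOT 1 XOR 1) XOR NOT 1)) -> 1
  row 29 [11101]: (((1 OR NOT 1) IMPLIES (1 OR 1)) AND ((NOT 1 XOR 1) XOR NOT 1)) -> 1
  row 30 [11110]: (((0 OR NOT 0) IMPLIES (1 OR 1)) AND ((NOT 1 XOR 1) XOR NOT 1)) -> 1
  row 31 [11111]: (((1 OR NOT 1) IMPLIES (1 OR 1)) AND ((NOT 1 XOR 1) XOR NOT 1)) -> 1
Full result column, 4 rows per line (a,b,c fixed per line; d,e runs 00..11 left to right):
  rows 0-3 [a,b,c=000]: 0000  = hex 0
  rows 4-7 [a,b,c=001]: 0000  = hex 0
  rows 8-11 [a,b,c=010]: 1111  = hex F
  rows 12-15 [a,b,c=011]: 1111  = hex F
  rows 16-19 [a,b,c=100]: 0000  = hex 0
  rows 20-23 [a,b,c=101]: 0000  = hex 0
  rows 24-27 [a,b,c=110]: 1111  = hex F
  rows 28-31 [a,b,c=111]: 1111  = hex F
Output column (row 0 .. row 31) = 00000000111111110000000011111111
Output column grouped in 4s = 0000 0000 1111 1111 0000 0000 1111 1111 = 0x00FF00FF
Convert to decimal digit by digit (value = value*16 + digit):
  0 -> 0
  0*16 + 0 = 0
  0*16 + 15 (F) = 15
  15*16 + 15 (F) = 255
  255*16 + 0 = 4080
  4080*16 + 0 = 65280
  65280*16 + 15 (F) = 1044495
  1044495*16 + 15 (F) = 16711935
Decimal = 16711935

16711935


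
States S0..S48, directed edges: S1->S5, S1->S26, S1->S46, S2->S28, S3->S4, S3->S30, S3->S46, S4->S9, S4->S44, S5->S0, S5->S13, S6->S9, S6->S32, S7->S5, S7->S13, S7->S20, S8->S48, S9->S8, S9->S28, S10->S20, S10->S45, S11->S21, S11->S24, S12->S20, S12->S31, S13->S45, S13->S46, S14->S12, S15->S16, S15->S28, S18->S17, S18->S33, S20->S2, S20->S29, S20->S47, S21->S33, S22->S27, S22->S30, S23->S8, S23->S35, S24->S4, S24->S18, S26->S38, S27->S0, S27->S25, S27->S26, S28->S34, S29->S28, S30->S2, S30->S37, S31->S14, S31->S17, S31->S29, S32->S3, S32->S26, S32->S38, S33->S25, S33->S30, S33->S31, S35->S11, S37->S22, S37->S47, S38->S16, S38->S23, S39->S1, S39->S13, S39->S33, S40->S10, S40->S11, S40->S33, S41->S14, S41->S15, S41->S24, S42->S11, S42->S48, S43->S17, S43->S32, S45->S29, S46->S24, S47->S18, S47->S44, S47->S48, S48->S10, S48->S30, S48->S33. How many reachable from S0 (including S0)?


BFS from S0:
  layer 0: {S0}
Reachable set: {S0}
Count = 1

1


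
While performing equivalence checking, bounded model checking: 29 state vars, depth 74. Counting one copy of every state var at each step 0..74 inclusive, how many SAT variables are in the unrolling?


BMC unrolls to depth k, creating one copy of each state var for steps 0..k.
Step count = 74 + 1 = 75 (steps 0 through 74)
Vars per step = 29
Total = 29 * 75 = 2175

2175


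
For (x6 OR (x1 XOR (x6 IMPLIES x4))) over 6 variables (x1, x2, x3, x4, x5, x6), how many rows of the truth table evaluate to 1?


Formula: (x6 OR (x1 XOR (x6 IMPLIES x4))) over 6 vars (64 rows)
Evaluate each row (x1, x2, x3, x4, x5, x6 as bits, MSB first):
  row 0 [000000]: (0 OR (0 XOR (0 IMPLIES 0))) -> 1
  row 1 [000001]: (1 OR (0 XOR (1 IMPLIES 0))) -> 1
  row 2 [000010]: (0 OR (0 XOR (0 IMPLIES 0))) -> 1
  row 3 [000011]: (1 OR (0 XOR (1 IMPLIES 0))) -> 1
  row 4 [000100]: (0 OR (0 XOR (0 IMPLIES 1))) -> 1
  (every remaining row is evaluated the same way; all 64 results are listed next)
Full result column, 8 rows per line (x1,x2,x3 fixed per line; x4,x5,x6 runs 000..111 left to right):
  rows 0-7 [x1,x2,x3=000]: 11111111  (ones: 8)
  rows 8-15 [x1,x2,x3=001]: 11111111  (ones: 8)
  rows 16-23 [x1,x2,x3=010]: 11111111  (ones: 8)
  rows 24-31 [x1,x2,x3=011]: 11111111  (ones: 8)
  rows 32-39 [x1,x2,x3=100]: 01010101  (ones: 4)
  rows 40-47 [x1,x2,x3=101]: 01010101  (ones: 4)
  rows 48-55 [x1,x2,x3=110]: 01010101  (ones: 4)
  rows 56-63 [x1,x2,x3=111]: 01010101  (ones: 4)
Count of 1-rows = 8+8+8+8+4+4+4+4 = 48

48


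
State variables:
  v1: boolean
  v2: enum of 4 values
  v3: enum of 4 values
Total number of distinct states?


State space = product of domain sizes of all variables.
Domain sizes:
  v1 (boolean): 2
  v2 (enum of 4 values): 4
  v3 (enum of 4 values): 4
Product = 2 * 4 * 4 = 32

32


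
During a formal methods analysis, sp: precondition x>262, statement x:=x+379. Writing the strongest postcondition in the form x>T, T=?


Formula: sp(P, x:=E) = exists old_x. (x = E[old_x/x]) AND P[old_x/x] (old_x is the value of x before the assignment; eliminate old_x by solving x = E[old_x/x] for old_x)
Step 1: Precondition P: x>262, i.e. old_x > 262
Step 2: Assignment gives x = old_x + 379, so old_x = x - 379
Step 3: Substitute into P: x - 379 > 262
Step 4: Simplify: x > 262+379 = 641

641


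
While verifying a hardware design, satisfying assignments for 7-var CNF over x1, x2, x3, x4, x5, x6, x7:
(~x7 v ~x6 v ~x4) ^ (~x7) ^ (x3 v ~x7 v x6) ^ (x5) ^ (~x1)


CNF with 5 clauses over 7 vars (128 assignments).
An assignment satisfies CNF iff every clause has >=1 true literal.
Check each row (bits = x1,x2,x3,x4,x5,x6,x7; clause T/F shown):
  row 0 [0000000]: clauses=TTTFT -> 0
  row 1 [0000001]: clauses=TFFFT -> 0
  row 2 [0000010]: clauses=TTTFT -> 0
  row 3 [0000011]: clauses=TFTFT -> 0
  row 4 [0000100]: clauses=TTTTT -> 1
  (every remaining row is evaluated the same way; all 128 results are listed next)
Full result column, 8 rows per line (x1,x2,x3,x4 fixed per line; x5,x6,x7 runs 000..111 left to right):
  rows 0-7 [x1,x2,x3,x4=0000]: 00001010  (ones: 2)
  rows 8-15 [x1,x2,x3,x4=0001]: 00001010  (ones: 2)
  rows 16-23 [x1,x2,x3,x4=0010]: 00001010  (ones: 2)
  rows 24-31 [x1,x2,x3,x4=0011]: 00001010  (ones: 2)
  rows 32-39 [x1,x2,x3,x4=0100]: 00001010  (ones: 2)
  rows 40-47 [x1,x2,x3,x4=0101]: 00001010  (ones: 2)
  rows 48-55 [x1,x2,x3,x4=0110]: 00001010  (ones: 2)
  rows 56-63 [x1,x2,x3,x4=0111]: 00001010  (ones: 2)
  rows 64-71 [x1,x2,x3,x4=1000]: 00000000  (ones: 0)
  rows 72-79 [x1,x2,x3,x4=1001]: 00000000  (ones: 0)
  rows 80-87 [x1,x2,x3,x4=1010]: 00000000  (ones: 0)
  rows 88-95 [x1,x2,x3,x4=1011]: 00000000  (ones: 0)
  rows 96-103 [x1,x2,x3,x4=1100]: 00000000  (ones: 0)
  rows 104-111 [x1,x2,x3,x4=1101]: 00000000  (ones: 0)
  rows 112-119 [x1,x2,x3,x4=1110]: 00000000  (ones: 0)
  rows 120-127 [x1,x2,x3,x4=1111]: 00000000  (ones: 0)
Satisfying assignments = 2+2+2+2+2+2+2+2+0+0+0+0+0+0+0+0 = 16

16


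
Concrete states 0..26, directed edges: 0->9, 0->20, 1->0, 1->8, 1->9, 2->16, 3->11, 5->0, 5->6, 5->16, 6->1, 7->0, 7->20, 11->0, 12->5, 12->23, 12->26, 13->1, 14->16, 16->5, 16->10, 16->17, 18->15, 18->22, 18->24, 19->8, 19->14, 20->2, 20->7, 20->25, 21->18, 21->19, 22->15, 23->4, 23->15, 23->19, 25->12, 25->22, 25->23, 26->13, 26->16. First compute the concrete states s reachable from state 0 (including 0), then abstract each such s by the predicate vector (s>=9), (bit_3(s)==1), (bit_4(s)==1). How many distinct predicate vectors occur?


BFS from 0:
Concrete reachable: {0, 1, 2, 4, 5, 6, 7, 8, 9, 10, 12, 13, 14, 15, 16, 17, 19, 20, 22, 23, 25, 26}
Abstract via predicates (s>=9), (bit_3(s)==1), (bit_4(s)==1):
  (0,0,0) <- {0, 1, 2, 4, 5, 6, 7}
  (0,1,0) <- {8}
  (1,0,1) <- {16, 17, 19, 20, 22, 23}
  (1,1,0) <- {9, 10, 12, 13, 14, 15}
  (1,1,1) <- {25, 26}
Distinct abstract states = 5

5


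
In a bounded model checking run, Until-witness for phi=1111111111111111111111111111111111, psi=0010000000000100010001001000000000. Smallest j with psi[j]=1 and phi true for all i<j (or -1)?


(phi U psi) at 0: need smallest j with psi[j]=1 and phi[i]=1 for all i in [0,j).
Scan from step 0:
  step 0: phi=1, psi=0 -> continue
  step 1: phi=1, psi=0 -> continue
  step 2: psi=1 and phi held for [0,2) -> witness found
Witness step = 2

2


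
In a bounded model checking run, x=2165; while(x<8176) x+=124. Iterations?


Step 1: x goes from 2165 toward 8176 by 124; the body runs while x<8176, so iterations = ceil((bound-start)/step)
Step 2: Distance=6011
Step 3: ceil(6011/124)=49

49


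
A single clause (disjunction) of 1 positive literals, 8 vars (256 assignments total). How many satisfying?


Step 1: Total=2^8=256
Step 2: Unsat when all 1 false: 2^7=128
Step 3: Sat=256-128=128

128


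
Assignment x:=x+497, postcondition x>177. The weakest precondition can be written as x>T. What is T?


Formula: wp(x:=E, P) = P[E/x] (substitute E for x in postcondition)
Step 1: Postcondition: x>177
Step 2: Substitute x+497 for x: x+497>177
Step 3: Solve for x: x > 177-497 = -320

-320


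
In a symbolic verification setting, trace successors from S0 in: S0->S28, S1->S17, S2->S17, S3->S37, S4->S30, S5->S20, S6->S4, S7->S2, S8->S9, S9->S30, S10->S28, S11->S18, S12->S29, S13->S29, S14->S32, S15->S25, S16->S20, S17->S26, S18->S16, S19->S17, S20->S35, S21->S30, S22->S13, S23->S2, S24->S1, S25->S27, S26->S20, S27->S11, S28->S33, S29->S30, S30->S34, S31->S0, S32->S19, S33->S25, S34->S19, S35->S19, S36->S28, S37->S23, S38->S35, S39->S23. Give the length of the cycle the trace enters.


Trace from S0 until a state repeats:
  S0 -> S28 -> S33 -> S25 -> S27 -> S11 -> S18 -> S16 -> S20 -> S35 -> S19 -> S17 -> S26 -> S20
S20 first seen at step 8, revisited at step 13.
Cycle length = 13 - 8 = 5

5


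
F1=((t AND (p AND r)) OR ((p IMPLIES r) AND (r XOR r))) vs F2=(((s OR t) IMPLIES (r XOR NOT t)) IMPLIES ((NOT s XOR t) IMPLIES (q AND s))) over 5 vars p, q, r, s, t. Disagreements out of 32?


F1 = ((t AND (p AND r)) OR ((p IMPLIES r) AND (r XOR r)))
F2 = (((s OR t) IMPLIES (r XOR NOT t)) IMPLIES ((NOT s XOR t) IMPLIES (q AND s)))
Evaluate both on each of 32 rows (bits = p,q,r,s,t):
  row 0 [00000]: F1=0 F2=0 -> 0
  row 1 [00001]: F1=0 F2=1 (differ) -> 1
  row 2 [00010]: F1=0 F2=1 (differ) -> 1
  row 3 [00011]: F1=0 F2=1 (differ) -> 1
  row 4 [00100]: F1=0 F2=0 -> 0
  row 5 [00101]: F1=0 F2=1 (differ) -> 1
  row 6 [00110]: F1=0 F2=1 (differ) -> 1
  row 7 [00111]: F1=0 F2=0 -> 0
  row 8 [01000]: F1=0 F2=0 -> 0
  row 9 [01001]: F1=0 F2=1 (differ) -> 1
  row 10 [01010]: F1=0 F2=1 (differ) -> 1
  row 11 [01011]: F1=0 F2=1 (differ) -> 1
  row 12 [01100]: F1=0 F2=0 -> 0
  row 13 [01101]: F1=0 F2=1 (differ) -> 1
  row 14 [01110]: F1=0 F2=1 (differ) -> 1
  row 15 [01111]: F1=0 F2=1 (differ) -> 1
  row 16 [10000]: F1=0 F2=0 -> 0
  row 17 [10001]: F1=0 F2=1 (differ) -> 1
  row 18 [10010]: F1=0 F2=1 (differ) -> 1
  row 19 [10011]: F1=0 F2=1 (differ) -> 1
  row 20 [10100]: F1=0 F2=0 -> 0
  row 21 [10101]: F1=1 F2=1 -> 0
  row 22 [10110]: F1=0 F2=1 (differ) -> 1
  row 23 [10111]: F1=1 F2=0 (differ) -> 1
  row 24 [11000]: F1=0 F2=0 -> 0
  row 25 [11001]: F1=0 F2=1 (differ) -> 1
  row 26 [11010]: F1=0 F2=1 (differ) -> 1
  row 27 [11011]: F1=0 F2=1 (differ) -> 1
  row 28 [11100]: F1=0 F2=0 -> 0
  row 29 [11101]: F1=1 F2=1 -> 0
  row 30 [11110]: F1=0 F2=1 (differ) -> 1
  row 31 [11111]: F1=1 F2=1 -> 0
Full result column, 8 rows per line (p,q fixed per line; r,s,t runs 000..111 left to right):
  rows 0-7 [p,q=00]: 01110110  (ones: 5)
  rows 8-15 [p,q=01]: 01110111  (ones: 6)
  rows 16-23 [p,q=10]: 01110011  (ones: 5)
  rows 24-31 [p,q=11]: 01110010  (ones: 4)
Disagreements = 5+6+5+4 = 20

20


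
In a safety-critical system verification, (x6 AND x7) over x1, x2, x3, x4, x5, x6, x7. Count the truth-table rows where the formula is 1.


Formula: (x6 AND x7) over 7 vars (128 rows)
Evaluate each row (x1, x2, x3, x4, x5, x6, x7 as bits, MSB first):
  row 0 [0000000]: (0 AND 0) -> 0
  row 1 [0000001]: (0 AND 1) -> 0
  row 2 [0000010]: (1 AND 0) -> 0
  row 3 [0000011]: (1 AND 1) -> 1
  row 4 [0000100]: (0 AND 0) -> 0
  (every remaining row is evaluated the same way; all 128 results are listed next)
Full result column, 8 rows per line (x1,x2,x3,x4 fixed per line; x5,x6,x7 runs 000..111 left to right):
  rows 0-7 [x1,x2,x3,x4=0000]: 00010001  (ones: 2)
  rows 8-15 [x1,x2,x3,x4=0001]: 00010001  (ones: 2)
  rows 16-23 [x1,x2,x3,x4=0010]: 00010001  (ones: 2)
  rows 24-31 [x1,x2,x3,x4=0011]: 00010001  (ones: 2)
  rows 32-39 [x1,x2,x3,x4=0100]: 00010001  (ones: 2)
  rows 40-47 [x1,x2,x3,x4=0101]: 00010001  (ones: 2)
  rows 48-55 [x1,x2,x3,x4=0110]: 00010001  (ones: 2)
  rows 56-63 [x1,x2,x3,x4=0111]: 00010001  (ones: 2)
  rows 64-71 [x1,x2,x3,x4=1000]: 00010001  (ones: 2)
  rows 72-79 [x1,x2,x3,x4=1001]: 00010001  (ones: 2)
  rows 80-87 [x1,x2,x3,x4=1010]: 00010001  (ones: 2)
  rows 88-95 [x1,x2,x3,x4=1011]: 00010001  (ones: 2)
  rows 96-103 [x1,x2,x3,x4=1100]: 00010001  (ones: 2)
  rows 104-111 [x1,x2,x3,x4=1101]: 00010001  (ones: 2)
  rows 112-119 [x1,x2,x3,x4=1110]: 00010001  (ones: 2)
  rows 120-127 [x1,x2,x3,x4=1111]: 00010001  (ones: 2)
Count of 1-rows = 2+2+2+2+2+2+2+2+2+2+2+2+2+2+2+2 = 32

32


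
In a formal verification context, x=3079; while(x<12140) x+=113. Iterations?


Step 1: x goes from 3079 toward 12140 by 113; the body runs while x<12140, so iterations = ceil((bound-start)/step)
Step 2: Distance=9061
Step 3: ceil(9061/113)=81

81


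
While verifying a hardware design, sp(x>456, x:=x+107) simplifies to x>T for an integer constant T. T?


Formula: sp(P, x:=E) = exists old_x. (x = E[old_x/x]) AND P[old_x/x] (old_x is the value of x before the assignment; eliminate old_x by solving x = E[old_x/x] for old_x)
Step 1: Precondition P: x>456, i.e. old_x > 456
Step 2: Assignment gives x = old_x + 107, so old_x = x - 107
Step 3: Substitute into P: x - 107 > 456
Step 4: Simplify: x > 456+107 = 563

563


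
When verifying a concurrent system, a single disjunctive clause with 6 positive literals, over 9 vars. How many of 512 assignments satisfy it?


Step 1: Total=2^9=512
Step 2: Unsat when all 6 false: 2^3=8
Step 3: Sat=512-8=504

504


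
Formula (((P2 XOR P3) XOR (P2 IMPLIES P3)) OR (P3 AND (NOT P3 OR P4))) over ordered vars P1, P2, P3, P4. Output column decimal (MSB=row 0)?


Formula: (((P2 XOR P3) XOR (P2 IMPLIES P3)) OR (P3 AND (NOT P3 OR P4))) over P1, P2, P3, P4 (16 rows)
Evaluate each row (bits = P1,P2,P3,P4, MSB first):
  row 0 [0000]: (((0 XOR 0) XOR (0 IMPLIES 0)) OR (0 AND (NOT 0 OR 0))) -> 1
  row 1 [0001]: (((0 XOR 0) XOR (0 IMPLIES 0)) OR (0 AND (NOT 0 OR 1))) -> 1
  row 2 [0010]: (((0 XOR 1) XOR (0 IMPLIES 1)) OR (1 AND (NOT 1 OR 0))) -> 0
  row 3 [0011]: (((0 XOR 1) XOR (0 IMPLIES 1)) OR (1 AND (NOT 1 OR 1))) -> 1
  row 4 [0100]: (((1 XOR 0) XOR (1 IMPLIES 0)) OR (0 AND (NOT 0 OR 0))) -> 1
  row 5 [0101]: (((1 XOR 0) XOR (1 IMPLIES 0)) OR (0 AND (NOT 0 OR 1))) -> 1
  row 6 [0110]: (((1 XOR 1) XOR (1 IMPLIES 1)) OR (1 AND (NOT 1 OR 0))) -> 1
  row 7 [0111]: (((1 XOR 1) XOR (1 IMPLIES 1)) OR (1 AND (NOT 1 OR 1))) -> 1
  row 8 [1000]: (((0 XOR 0) XOR (0 IMPLIES 0)) OR (0 AND (NOT 0 OR 0))) -> 1
  row 9 [1001]: (((0 XOR 0) XOR (0 IMPLIES 0)) OR (0 AND (NOT 0 OR 1))) -> 1
  row 10 [1010]: (((0 XOR 1) XOR (0 IMPLIES 1)) OR (1 AND (NOT 1 OR 0))) -> 0
  row 11 [1011]: (((0 XOR 1) XOR (0 IMPLIES 1)) OR (1 AND (NOT 1 OR 1))) -> 1
  row 12 [1100]: (((1 XOR 0) XOR (1 IMPLIES 0)) OR (0 AND (NOT 0 OR 0))) -> 1
  row 13 [1101]: (((1 XOR 0) XOR (1 IMPLIES 0)) OR (0 AND (NOT 0 OR 1))) -> 1
  row 14 [1110]: (((1 XOR 1) XOR (1 IMPLIES 1)) OR (1 AND (NOT 1 OR 0))) -> 1
  row 15 [1111]: (((1 XOR 1) XOR (1 IMPLIES 1)) OR (1 AND (NOT 1 OR 1))) -> 1
Full result column, 4 rows per line (P1,P2 fixed per line; P3,P4 runs 00..11 left to right):
  rows 0-3 [P1,P2=00]: 1101  = hex D
  rows 4-7 [P1,P2=01]: 1111  = hex F
  rows 8-11 [P1,P2=10]: 1101  = hex D
  rows 12-15 [P1,P2=11]: 1111  = hex F
Output column (row 0 .. row 15) = 1101111111011111
Output column grouped in 4s = 1101 1111 1101 1111 = 0xDFDF
Convert to decimal digit by digit (value = value*16 + digit):
  D -> 13
  13*16 + 15 (F) = 223
  223*16 + 13 (D) = 3581
  3581*16 + 15 (F) = 57311
Decimal = 57311

57311


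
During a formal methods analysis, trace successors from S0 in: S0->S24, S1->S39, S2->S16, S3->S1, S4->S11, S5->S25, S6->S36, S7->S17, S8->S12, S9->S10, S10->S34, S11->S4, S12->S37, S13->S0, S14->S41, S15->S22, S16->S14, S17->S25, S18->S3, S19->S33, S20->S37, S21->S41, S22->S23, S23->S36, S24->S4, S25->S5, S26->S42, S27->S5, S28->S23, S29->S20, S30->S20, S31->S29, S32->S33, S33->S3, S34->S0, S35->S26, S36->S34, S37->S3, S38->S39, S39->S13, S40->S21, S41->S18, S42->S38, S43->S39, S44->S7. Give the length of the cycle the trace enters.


Trace from S0 until a state repeats:
  S0 -> S24 -> S4 -> S11 -> S4
S4 first seen at step 2, revisited at step 4.
Cycle length = 4 - 2 = 2

2


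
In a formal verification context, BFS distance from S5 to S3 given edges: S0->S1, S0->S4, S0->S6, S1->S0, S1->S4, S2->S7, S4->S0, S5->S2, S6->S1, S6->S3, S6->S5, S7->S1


BFS layer-by-layer from S5:
  dist 0: {S5}
  dist 1: {S2}
  dist 2: {S7}
  dist 3: {S1}
  dist 4: {S0, S4}
  dist 5: {S6}
  dist 6: {S3}
  -> S3 reached at distance 6
Shortest path length = 6

6


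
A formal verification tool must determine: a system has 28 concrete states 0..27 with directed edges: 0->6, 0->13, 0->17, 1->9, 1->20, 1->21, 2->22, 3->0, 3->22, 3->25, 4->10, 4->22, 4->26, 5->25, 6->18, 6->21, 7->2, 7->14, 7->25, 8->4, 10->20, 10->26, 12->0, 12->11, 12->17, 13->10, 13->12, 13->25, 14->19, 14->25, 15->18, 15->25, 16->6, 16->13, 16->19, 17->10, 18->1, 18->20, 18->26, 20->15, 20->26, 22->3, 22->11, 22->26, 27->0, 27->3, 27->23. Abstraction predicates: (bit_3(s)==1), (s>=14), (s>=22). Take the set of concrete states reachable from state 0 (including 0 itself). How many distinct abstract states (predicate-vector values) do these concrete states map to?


BFS from 0:
Concrete reachable: {0, 1, 6, 9, 10, 11, 12, 13, 15, 17, 18, 20, 21, 25, 26}
Abstract via predicates (bit_3(s)==1), (s>=14), (s>=22):
  (0,0,0) <- {0, 1, 6}
  (0,1,0) <- {17, 18, 20, 21}
  (1,0,0) <- {9, 10, 11, 12, 13}
  (1,1,0) <- {15}
  (1,1,1) <- {25, 26}
Distinct abstract states = 5

5


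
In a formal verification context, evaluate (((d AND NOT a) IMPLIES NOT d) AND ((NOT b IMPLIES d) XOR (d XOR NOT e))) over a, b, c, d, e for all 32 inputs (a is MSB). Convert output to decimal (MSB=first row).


Formula: (((d AND NOT a) IMPLIES NOT d) AND ((NOT b IMPLIES d) XOR (d XOR NOT e))) over a, b, c, d, e (32 rows)
Evaluate each row (bits = a,b,c,d,e, MSB first):
  row 0 [00000]: (((0 AND NOT 0) IMPLIES NOT 0) AND ((NOT 0 IMPLIES 0) XOR (0 XOR NOT 0))) -> 1
  row 1 [00001]: (((0 AND NOT 0) IMPLIES NOT 0) AND ((NOT 0 IMPLIES 0) XOR (0 XOR NOT 1))) -> 0
  row 2 [00010]: (((1 AND NOT 0) IMPLIES NOT 1) AND ((NOT 0 IMPLIES 1) XOR (1 XOR NOT 0))) -> 0
  row 3 [00011]: (((1 AND NOT 0) IMPLIES NOT 1) AND ((NOT 0 IMPLIES 1) XOR (1 XOR NOT 1))) -> 0
  row 4 [00100]: (((0 AND NOT 0) IMPLIES NOT 0) AND ((NOT 0 IMPLIES 0) XOR (0 XOR NOT 0))) -> 1
  row 5 [00101]: (((0 AND NOT 0) IMPLIES NOT 0) AND ((NOT 0 IMPLIES 0) XOR (0 XOR NOT 1))) -> 0
  row 6 [00110]: (((1 AND NOT 0) IMPLIES NOT 1) AND ((NOT 0 IMPLIES 1) XOR (1 XOR NOT 0))) -> 0
  row 7 [00111]: (((1 AND NOT 0) IMPLIES NOT 1) AND ((NOT 0 IMPLIES 1) XOR (1 XOR NOT 1))) -> 0
  row 8 [01000]: (((0 AND NOT 0) IMPLIES NOT 0) AND ((NOT 1 IMPLIES 0) XOR (0 XOR NOT 0))) -> 0
  row 9 [01001]: (((0 AND NOT 0) IMPLIES NOT 0) AND ((NOT 1 IMPLIES 0) XOR (0 XOR NOT 1))) -> 1
  row 10 [01010]: (((1 AND NOT 0) IMPLIES NOT 1) AND ((NOT 1 IMPLIES 1) XOR (1 XOR NOT 0))) -> 0
  row 11 [01011]: (((1 AND NOT 0) IMPLIES NOT 1) AND ((NOT 1 IMPLIES 1) XOR (1 XOR NOT 1))) -> 0
  row 12 [01100]: (((0 AND NOT 0) IMPLIES NOT 0) AND ((NOT 1 IMPLIES 0) XOR (0 XOR NOT 0))) -> 0
  row 13 [01101]: (((0 AND NOT 0) IMPLIES NOT 0) AND ((NOT 1 IMPLIES 0) XOR (0 XOR NOT 1))) -> 1
  row 14 [01110]: (((1 AND NOT 0) IMPLIES NOT 1) AND ((NOT 1 IMPLIES 1) XOR (1 XOR NOT 0))) -> 0
  row 15 [01111]: (((1 AND NOT 0) IMPLIES NOT 1) AND ((NOT 1 IMPLIES 1) XOR (1 XOR NOT 1))) -> 0
  row 16 [10000]: (((0 AND NOT 1) IMPLIES NOT 0) AND ((NOT 0 IMPLIES 0) XOR (0 XOR NOT 0))) -> 1
  row 17 [10001]: (((0 AND NOT 1) IMPLIES NOT 0) AND ((NOT 0 IMPLIES 0) XOR (0 XOR NOT 1))) -> 0
  row 18 [10010]: (((1 AND NOT 1) IMPLIES NOT 1) AND ((NOT 0 IMPLIES 1) XOR (1 XOR NOT 0))) -> 1
  row 19 [10011]: (((1 AND NOT 1) IMPLIES NOT 1) AND ((NOT 0 IMPLIES 1) XOR (1 XOR NOT 1))) -> 0
  row 20 [10100]: (((0 AND NOT 1) IMPLIES NOT 0) AND ((NOT 0 IMPLIES 0) XOR (0 XOR NOT 0))) -> 1
  row 21 [10101]: (((0 AND NOT 1) IMPLIES NOT 0) AND ((NOT 0 IMPLIES 0) XOR (0 XOR NOT 1))) -> 0
  row 22 [10110]: (((1 AND NOT 1) IMPLIES NOT 1) AND ((NOT 0 IMPLIES 1) XOR (1 XOR NOT 0))) -> 1
  row 23 [10111]: (((1 AND NOT 1) IMPLIES NOT 1) AND ((NOT 0 IMPLIES 1) XOR (1 XOR NOT 1))) -> 0
  row 24 [11000]: (((0 AND NOT 1) IMPLIES NOT 0) AND ((NOT 1 IMPLIES 0) XOR (0 XOR NOT 0))) -> 0
  row 25 [11001]: (((0 AND NOT 1) IMPLIES NOT 0) AND ((NOT 1 IMPLIES 0) XOR (0 XOR NOT 1))) -> 1
  row 26 [11010]: (((1 AND NOT 1) IMPLIES NOT 1) AND ((NOT 1 IMPLIES 1) XOR (1 XOR NOT 0))) -> 1
  row 27 [11011]: (((1 AND NOT 1) IMPLIES NOT 1) AND ((NOT 1 IMPLIES 1) XOR (1 XOR NOT 1))) -> 0
  row 28 [11100]: (((0 AND NOT 1) IMPLIES NOT 0) AND ((NOT 1 IMPLIES 0) XOR (0 XOR NOT 0))) -> 0
  row 29 [11101]: (((0 AND NOT 1) IMPLIES NOT 0) AND ((NOT 1 IMPLIES 0) XOR (0 XOR NOT 1))) -> 1
  row 30 [11110]: (((1 AND NOT 1) IMPLIES NOT 1) AND ((NOT 1 IMPLIES 1) XOR (1 XOR NOT 0))) -> 1
  row 31 [11111]: (((1 AND NOT 1) IMPLIES NOT 1) AND ((NOT 1 IMPLIES 1) XOR (1 XOR NOT 1))) -> 0
Full result column, 4 rows per line (a,b,c fixed per line; d,e runs 00..11 left to right):
  rows 0-3 [a,b,c=000]: 1000  = hex 8
  rows 4-7 [a,b,c=001]: 1000  = hex 8
  rows 8-11 [a,b,c=010]: 0100  = hex 4
  rows 12-15 [a,b,c=011]: 0100  = hex 4
  rows 16-19 [a,b,c=100]: 1010  = hex A
  rows 20-23 [a,b,c=101]: 1010  = hex A
  rows 24-27 [a,b,c=110]: 0110  = hex 6
  rows 28-31 [a,b,c=111]: 0110  = hex 6
Output column (row 0 .. row 31) = 10001000010001001010101001100110
Output column grouped in 4s = 1000 1000 0100 0100 1010 1010 0110 0110 = 0x8844AA66
Convert to decimal digit by digit (value = value*16 + digit):
  8 -> 8
  8*16 + 8 = 136
  136*16 + 4 = 2180
  2180*16 + 4 = 34884
  34884*16 + 10 (A) = 558154
  558154*16 + 10 (A) = 8930474
  8930474*16 + 6 = 142887590
  142887590*16 + 6 = 2286201446
Decimal = 2286201446

2286201446
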